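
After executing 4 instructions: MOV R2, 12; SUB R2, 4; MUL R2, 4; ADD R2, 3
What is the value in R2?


Register state trace:
  MOV R2, 12  → R2 = 12
  SUB R2, 4  → R2 = 12 - 4 = 8
  MUL R2, 4  → R2 = 8 * 4 = 32
  ADD R2, 3  → R2 = 32 + 3 = 35
Final: R2 = 35

35


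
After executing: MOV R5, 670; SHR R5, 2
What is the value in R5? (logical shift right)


Register state trace:
  MOV R5, 670  → R5 = 670
  SHR R5, 2  → R5 = 670 >> 2 = 670 // 2^2 = 167
Final: R5 = 167

167


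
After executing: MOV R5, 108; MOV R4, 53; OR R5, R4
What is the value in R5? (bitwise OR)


Register state trace:
  MOV R5, 108  → R5 = 108 (0b01101100)
  MOV R4, 53  → R4 = 53 (0b00110101)
  OR R5, R4   → R5 = 108 OR 53 = 125 (0b01111101)
Final: R5 = 125

125


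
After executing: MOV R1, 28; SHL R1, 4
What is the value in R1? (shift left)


Register state trace:
  MOV R1, 28  → R1 = 28
  SHL R1, 4  → R1 = 28 << 4 = 28 * 2^4 = 448
Final: R1 = 448

448


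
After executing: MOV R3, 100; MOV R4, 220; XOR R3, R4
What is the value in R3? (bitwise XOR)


Register state trace:
  MOV R3, 100  → R3 = 100 (0b01100100)
  MOV R4, 220  → R4 = 220 (0b11011100)
  XOR R3, R4  → R3 = 100 XOR 220 = 184 (0b10111000)
Final: R3 = 184

184


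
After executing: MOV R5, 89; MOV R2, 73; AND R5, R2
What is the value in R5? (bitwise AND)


Register state trace:
  MOV R5, 89  → R5 = 89 (0b01011001)
  MOV R2, 73  → R2 = 73 (0b01001001)
  AND R5, R2  → R5 = 89 AND 73 = 73 (0b01001001)
Final: R5 = 73

73


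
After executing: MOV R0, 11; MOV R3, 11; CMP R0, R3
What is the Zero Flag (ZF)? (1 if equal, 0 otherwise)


Register state trace:
  MOV R0, 11  → R0 = 11
  MOV R3, 11  → R3 = 11
  CMP R0, R3  → computes 11 - 11 = 0
  Result is zero, so values are equal
ZF = 1

1


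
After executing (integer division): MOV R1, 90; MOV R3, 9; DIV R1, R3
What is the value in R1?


Register state trace:
  MOV R1, 90  → R1 = 90
  MOV R3, 9  → R3 = 9
  DIV R1, R3  → R1 = 90 // 9 = 10
Final: R1 = 10

10


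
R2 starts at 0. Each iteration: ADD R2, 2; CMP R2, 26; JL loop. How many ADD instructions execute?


Loop trace (R2 starts at 0, target 26, step 2):
  ADD #1: R2 = 0 + 2 = 2  → 2 < 26, loop
  ADD #2: R2 = 2 + 2 = 4  → 4 < 26, loop
  ADD #3: R2 = 4 + 2 = 6  → 6 < 26, loop
  ADD #4: R2 = 6 + 2 = 8  → 8 < 26, loop
  ADD #5: R2 = 8 + 2 = 10  → 10 < 26, loop
  ADD #6: R2 = 10 + 2 = 12  → 12 < 26, loop
  ADD #7: R2 = 12 + 2 = 14  → 14 < 26, loop
  ADD #8: R2 = 14 + 2 = 16  → 16 < 26, loop
  ADD #9: R2 = 16 + 2 = 18  → 18 < 26, loop
  ADD #10: R2 = 18 + 2 = 20  → 20 < 26, loop
  ADD #11: R2 = 20 + 2 = 22  → 22 < 26, loop
  ADD #12: R2 = 22 + 2 = 24  → 24 < 26, loop
  ADD #13: R2 = 24 + 2 = 26  → 26 >= 26, exit
Total ADD instructions: 13

13


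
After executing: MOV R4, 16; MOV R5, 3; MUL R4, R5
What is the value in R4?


Register state trace:
  MOV R4, 16  → R4 = 16
  MOV R5, 3  → R5 = 3
  MUL R4, R5  → R4 = 16 * 3 = 48
Final: R4 = 48

48


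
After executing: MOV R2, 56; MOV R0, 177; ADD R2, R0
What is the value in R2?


Register state trace:
  MOV R2, 56  → R2 = 56
  MOV R0, 177  → R0 = 177
  ADD R2, R0  → R2 = 56 + 177 = 233
Final: R2 = 233

233


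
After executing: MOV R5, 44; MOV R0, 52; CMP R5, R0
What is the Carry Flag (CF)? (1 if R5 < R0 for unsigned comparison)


Register state trace:
  MOV R5, 44  → R5 = 44
  MOV R0, 52  → R0 = 52
  CMP R5, R0  → unsigned 44 - 52: borrow occurs
  44 < 52, so CF = 1
CF = 1

1


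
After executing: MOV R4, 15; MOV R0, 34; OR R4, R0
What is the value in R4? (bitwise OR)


Register state trace:
  MOV R4, 15  → R4 = 15 (0b00001111)
  MOV R0, 34  → R0 = 34 (0b00100010)
  OR R4, R0   → R4 = 15 OR 34 = 47 (0b00101111)
Final: R4 = 47

47


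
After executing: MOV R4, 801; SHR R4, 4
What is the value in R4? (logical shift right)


Register state trace:
  MOV R4, 801  → R4 = 801
  SHR R4, 4  → R4 = 801 >> 4 = 801 // 2^4 = 50
Final: R4 = 50

50


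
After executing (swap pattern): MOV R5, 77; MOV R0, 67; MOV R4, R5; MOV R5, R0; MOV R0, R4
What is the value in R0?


Register state trace (swap pattern):
  MOV R5, 77  → R5 = 77
  MOV R0, 67  → R0 = 67
  MOV R4, R5  → R4 = 77  (save R5)
  MOV R5, R0  → R5 = 67  (R5 gets R0's value)
  MOV R0, R4  → R0 = 77  (R0 gets saved value)
Final: R0 = 77

77


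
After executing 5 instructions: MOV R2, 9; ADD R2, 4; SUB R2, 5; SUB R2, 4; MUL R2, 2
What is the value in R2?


Register state trace:
  MOV R2, 9  → R2 = 9
  ADD R2, 4  → R2 = 9 + 4 = 13
  SUB R2, 5  → R2 = 13 - 5 = 8
  SUB R2, 4  → R2 = 8 - 4 = 4
  MUL R2, 2  → R2 = 4 * 2 = 8
Final: R2 = 8

8


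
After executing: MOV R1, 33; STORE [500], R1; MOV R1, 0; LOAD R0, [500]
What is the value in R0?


Register and memory trace:
  MOV R1, 33  → R1 = 33
  STORE [500], R1  → mem[500] = 33
  MOV R1, 0  → R1 = 0
  LOAD R0, [500]  → R0 = mem[500] = 33
Final: R0 = 33

33


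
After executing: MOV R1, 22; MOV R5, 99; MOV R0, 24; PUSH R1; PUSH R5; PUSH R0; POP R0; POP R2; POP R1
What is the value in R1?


Stack trace (top is rightmost):
  MOV R1, 22  → R1 = 22
  MOV R5, 99  → R5 = 99
  MOV R0, 24  → R0 = 24
  PUSH R1  → stack: [22]
  PUSH R5  → stack: [22, 99]
  PUSH R0  → stack: [22, 99, 24]
  POP R0  → R0 = 24, stack: [22, 99]
  POP R2  → R2 = 99, stack: [22]
  POP R1  → R1 = 22, stack: []
Final: R1 = 22

22


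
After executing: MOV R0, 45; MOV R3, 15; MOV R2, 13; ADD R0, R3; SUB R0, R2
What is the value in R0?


Register state trace:
  MOV R0, 45  → R0 = 45
  MOV R3, 15  → R3 = 15
  MOV R2, 13  → R2 = 13
  ADD R0, R3  → R0 = 45 + 15 = 60
  SUB R0, R2  → R0 = 60 - 13 = 47
Final: R0 = 47

47


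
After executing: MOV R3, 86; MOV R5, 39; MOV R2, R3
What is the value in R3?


Register state trace:
  MOV R3, 86  → R3 = 86
  MOV R5, 39  → R5 = 39
  MOV R2, R3  → R2 = 86
Final: R3 = 86

86


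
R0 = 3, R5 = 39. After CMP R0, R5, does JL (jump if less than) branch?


Trace:
  R0 = 3, R5 = 39
  CMP R0, R5  → compares 3 vs 39
  JL checks: is 3 less than 39?
  3 < 39, so condition is true
Branch taken: Yes

Yes


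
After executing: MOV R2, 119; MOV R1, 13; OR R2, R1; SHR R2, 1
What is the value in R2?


Register state trace:
  MOV R2, 119  → R2 = 119 (0b01110111)
  MOV R1, 13  → R1 = 13 (0b00001101)
  OR R2, R1  → R2 = 119 OR 13 = 127 (0b01111111)
  SHR R2, 1  → R2 = 127 >> 1 = 63
Final: R2 = 63

63


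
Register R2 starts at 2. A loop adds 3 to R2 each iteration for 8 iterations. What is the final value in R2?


Starting value: R2 = 2
  Iter 1: R2 = 2 + 3 = 5
  Iter 2: R2 = 5 + 3 = 8
  Iter 3: R2 = 8 + 3 = 11
  Iter 4: R2 = 11 + 3 = 14
  Iter 5: R2 = 14 + 3 = 17
  Iter 6: R2 = 17 + 3 = 20
  Iter 7: R2 = 20 + 3 = 23
  Iter 8: R2 = 23 + 3 = 26
Final: R2 = 26

26


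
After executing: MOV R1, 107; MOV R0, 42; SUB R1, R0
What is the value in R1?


Register state trace:
  MOV R1, 107  → R1 = 107
  MOV R0, 42  → R0 = 42
  SUB R1, R0  → R1 = 107 - 42 = 65
Final: R1 = 65

65


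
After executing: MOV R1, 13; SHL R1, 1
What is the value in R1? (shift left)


Register state trace:
  MOV R1, 13  → R1 = 13
  SHL R1, 1  → R1 = 13 << 1 = 13 * 2^1 = 26
Final: R1 = 26

26


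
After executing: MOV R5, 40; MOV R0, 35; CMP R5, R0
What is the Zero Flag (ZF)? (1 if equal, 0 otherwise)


Register state trace:
  MOV R5, 40  → R5 = 40
  MOV R0, 35  → R0 = 35
  CMP R5, R0  → computes 40 - 35 = 5
  Result is nonzero, so values are not equal
ZF = 0

0


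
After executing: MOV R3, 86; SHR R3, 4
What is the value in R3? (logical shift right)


Register state trace:
  MOV R3, 86  → R3 = 86
  SHR R3, 4  → R3 = 86 >> 4 = 86 // 2^4 = 5
Final: R3 = 5

5


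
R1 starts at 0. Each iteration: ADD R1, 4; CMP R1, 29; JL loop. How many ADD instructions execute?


Loop trace (R1 starts at 0, target 29, step 4):
  ADD #1: R1 = 0 + 4 = 4  → 4 < 29, loop
  ADD #2: R1 = 4 + 4 = 8  → 8 < 29, loop
  ADD #3: R1 = 8 + 4 = 12  → 12 < 29, loop
  ADD #4: R1 = 12 + 4 = 16  → 16 < 29, loop
  ADD #5: R1 = 16 + 4 = 20  → 20 < 29, loop
  ADD #6: R1 = 20 + 4 = 24  → 24 < 29, loop
  ADD #7: R1 = 24 + 4 = 28  → 28 < 29, loop
  ADD #8: R1 = 28 + 4 = 32  → 32 >= 29, exit
Total ADD instructions: 8

8


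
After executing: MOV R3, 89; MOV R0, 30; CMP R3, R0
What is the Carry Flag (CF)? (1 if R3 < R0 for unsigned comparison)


Register state trace:
  MOV R3, 89  → R3 = 89
  MOV R0, 30  → R0 = 30
  CMP R3, R0  → unsigned 89 - 30: no borrow
  89 >= 30, so CF = 0
CF = 0

0


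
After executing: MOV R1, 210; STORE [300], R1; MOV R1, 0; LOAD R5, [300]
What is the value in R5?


Register and memory trace:
  MOV R1, 210  → R1 = 210
  STORE [300], R1  → mem[300] = 210
  MOV R1, 0  → R1 = 0
  LOAD R5, [300]  → R5 = mem[300] = 210
Final: R5 = 210

210


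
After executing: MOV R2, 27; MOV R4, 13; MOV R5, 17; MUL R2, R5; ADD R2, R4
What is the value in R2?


Register state trace:
  MOV R2, 27  → R2 = 27
  MOV R4, 13  → R4 = 13
  MOV R5, 17  → R5 = 17
  MUL R2, R5  → R2 = 27 * 17 = 459
  ADD R2, R4  → R2 = 459 + 13 = 472
Final: R2 = 472

472


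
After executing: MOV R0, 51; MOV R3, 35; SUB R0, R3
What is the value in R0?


Register state trace:
  MOV R0, 51  → R0 = 51
  MOV R3, 35  → R3 = 35
  SUB R0, R3  → R0 = 51 - 35 = 16
Final: R0 = 16

16


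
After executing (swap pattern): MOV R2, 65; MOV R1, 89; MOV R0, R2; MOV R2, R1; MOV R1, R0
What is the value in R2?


Register state trace (swap pattern):
  MOV R2, 65  → R2 = 65
  MOV R1, 89  → R1 = 89
  MOV R0, R2  → R0 = 65  (save R2)
  MOV R2, R1  → R2 = 89  (R2 gets R1's value)
  MOV R1, R0  → R1 = 65  (R1 gets saved value)
Final: R2 = 89

89


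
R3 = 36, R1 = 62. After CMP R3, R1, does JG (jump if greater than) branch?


Trace:
  R3 = 36, R1 = 62
  CMP R3, R1  → compares 36 vs 62
  JG checks: is 36 greater than 62?
  36 < 62, so condition is false
Branch taken: No

No


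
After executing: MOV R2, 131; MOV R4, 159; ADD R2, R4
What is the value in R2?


Register state trace:
  MOV R2, 131  → R2 = 131
  MOV R4, 159  → R4 = 159
  ADD R2, R4  → R2 = 131 + 159 = 290
Final: R2 = 290

290


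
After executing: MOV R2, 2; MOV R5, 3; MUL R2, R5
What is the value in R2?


Register state trace:
  MOV R2, 2  → R2 = 2
  MOV R5, 3  → R5 = 3
  MUL R2, R5  → R2 = 2 * 3 = 6
Final: R2 = 6

6


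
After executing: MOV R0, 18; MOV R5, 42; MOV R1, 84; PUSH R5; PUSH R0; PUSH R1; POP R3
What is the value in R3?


Stack trace (top is rightmost):
  MOV R0, 18  → R0 = 18
  MOV R5, 42  → R5 = 42
  MOV R1, 84  → R1 = 84
  PUSH R5  → stack: [42]
  PUSH R0  → stack: [42, 18]
  PUSH R1  → stack: [42, 18, 84]
  POP R3  → R3 = 84, stack: [42, 18]
Final: R3 = 84

84


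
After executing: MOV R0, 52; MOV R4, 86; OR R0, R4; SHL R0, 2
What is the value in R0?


Register state trace:
  MOV R0, 52  → R0 = 52 (0b00110100)
  MOV R4, 86  → R4 = 86 (0b01010110)
  OR R0, R4  → R0 = 52 OR 86 = 118 (0b01110110)
  SHL R0, 2  → R0 = 118 << 2 = 472
Final: R0 = 472

472


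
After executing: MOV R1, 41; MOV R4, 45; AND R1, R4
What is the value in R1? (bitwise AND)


Register state trace:
  MOV R1, 41  → R1 = 41 (0b00101001)
  MOV R4, 45  → R4 = 45 (0b00101101)
  AND R1, R4  → R1 = 41 AND 45 = 41 (0b00101001)
Final: R1 = 41

41


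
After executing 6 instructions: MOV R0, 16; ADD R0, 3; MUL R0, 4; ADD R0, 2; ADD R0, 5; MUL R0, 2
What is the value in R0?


Register state trace:
  MOV R0, 16  → R0 = 16
  ADD R0, 3  → R0 = 16 + 3 = 19
  MUL R0, 4  → R0 = 19 * 4 = 76
  ADD R0, 2  → R0 = 76 + 2 = 78
  ADD R0, 5  → R0 = 78 + 5 = 83
  MUL R0, 2  → R0 = 83 * 2 = 166
Final: R0 = 166

166


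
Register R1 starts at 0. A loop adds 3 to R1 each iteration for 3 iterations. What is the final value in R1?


Starting value: R1 = 0
  Iter 1: R1 = 0 + 3 = 3
  Iter 2: R1 = 3 + 3 = 6
  Iter 3: R1 = 6 + 3 = 9
Final: R1 = 9

9


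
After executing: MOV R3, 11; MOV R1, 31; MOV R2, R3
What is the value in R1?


Register state trace:
  MOV R3, 11  → R3 = 11
  MOV R1, 31  → R1 = 31
  MOV R2, R3  → R2 = 11
Final: R1 = 31

31


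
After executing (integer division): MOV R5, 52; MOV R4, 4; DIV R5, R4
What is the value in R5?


Register state trace:
  MOV R5, 52  → R5 = 52
  MOV R4, 4  → R4 = 4
  DIV R5, R4  → R5 = 52 // 4 = 13
Final: R5 = 13

13


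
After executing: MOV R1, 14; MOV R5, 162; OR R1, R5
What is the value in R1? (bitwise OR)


Register state trace:
  MOV R1, 14  → R1 = 14 (0b00001110)
  MOV R5, 162  → R5 = 162 (0b10100010)
  OR R1, R5   → R1 = 14 OR 162 = 174 (0b10101110)
Final: R1 = 174

174


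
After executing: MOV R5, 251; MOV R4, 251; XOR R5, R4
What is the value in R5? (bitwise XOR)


Register state trace:
  MOV R5, 251  → R5 = 251 (0b11111011)
  MOV R4, 251  → R4 = 251 (0b11111011)
  XOR R5, R4  → R5 = 251 XOR 251 = 0 (0b00000000)
Final: R5 = 0

0


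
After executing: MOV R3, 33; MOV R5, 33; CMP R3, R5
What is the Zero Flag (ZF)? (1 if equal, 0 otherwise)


Register state trace:
  MOV R3, 33  → R3 = 33
  MOV R5, 33  → R5 = 33
  CMP R3, R5  → computes 33 - 33 = 0
  Result is zero, so values are equal
ZF = 1

1


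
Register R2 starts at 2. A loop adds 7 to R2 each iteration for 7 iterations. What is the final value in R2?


Starting value: R2 = 2
  Iter 1: R2 = 2 + 7 = 9
  Iter 2: R2 = 9 + 7 = 16
  Iter 3: R2 = 16 + 7 = 23
  Iter 4: R2 = 23 + 7 = 30
  Iter 5: R2 = 30 + 7 = 37
  Iter 6: R2 = 37 + 7 = 44
  Iter 7: R2 = 44 + 7 = 51
Final: R2 = 51

51


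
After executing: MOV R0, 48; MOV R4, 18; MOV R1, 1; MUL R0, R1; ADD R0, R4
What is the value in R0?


Register state trace:
  MOV R0, 48  → R0 = 48
  MOV R4, 18  → R4 = 18
  MOV R1, 1  → R1 = 1
  MUL R0, R1  → R0 = 48 * 1 = 48
  ADD R0, R4  → R0 = 48 + 18 = 66
Final: R0 = 66

66


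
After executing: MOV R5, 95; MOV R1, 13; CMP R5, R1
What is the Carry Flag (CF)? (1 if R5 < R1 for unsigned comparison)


Register state trace:
  MOV R5, 95  → R5 = 95
  MOV R1, 13  → R1 = 13
  CMP R5, R1  → unsigned 95 - 13: no borrow
  95 >= 13, so CF = 0
CF = 0

0


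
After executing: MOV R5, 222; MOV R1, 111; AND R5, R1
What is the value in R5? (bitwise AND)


Register state trace:
  MOV R5, 222  → R5 = 222 (0b11011110)
  MOV R1, 111  → R1 = 111 (0b01101111)
  AND R5, R1  → R5 = 222 AND 111 = 78 (0b01001110)
Final: R5 = 78

78


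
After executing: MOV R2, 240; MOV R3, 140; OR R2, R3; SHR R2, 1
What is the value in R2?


Register state trace:
  MOV R2, 240  → R2 = 240 (0b11110000)
  MOV R3, 140  → R3 = 140 (0b10001100)
  OR R2, R3  → R2 = 240 OR 140 = 252 (0b11111100)
  SHR R2, 1  → R2 = 252 >> 1 = 126
Final: R2 = 126

126


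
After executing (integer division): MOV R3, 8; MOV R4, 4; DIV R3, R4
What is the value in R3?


Register state trace:
  MOV R3, 8  → R3 = 8
  MOV R4, 4  → R4 = 4
  DIV R3, R4  → R3 = 8 // 4 = 2
Final: R3 = 2

2


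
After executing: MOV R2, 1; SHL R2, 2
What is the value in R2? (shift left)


Register state trace:
  MOV R2, 1  → R2 = 1
  SHL R2, 2  → R2 = 1 << 2 = 1 * 2^2 = 4
Final: R2 = 4

4


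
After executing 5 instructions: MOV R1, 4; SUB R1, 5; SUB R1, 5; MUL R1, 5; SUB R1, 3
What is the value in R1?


Register state trace:
  MOV R1, 4  → R1 = 4
  SUB R1, 5  → R1 = 4 - 5 = -1
  SUB R1, 5  → R1 = -1 - 5 = -6
  MUL R1, 5  → R1 = -6 * 5 = -30
  SUB R1, 3  → R1 = -30 - 3 = -33
Final: R1 = -33

-33


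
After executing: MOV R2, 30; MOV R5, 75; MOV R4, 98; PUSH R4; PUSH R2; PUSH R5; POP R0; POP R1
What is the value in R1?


Stack trace (top is rightmost):
  MOV R2, 30  → R2 = 30
  MOV R5, 75  → R5 = 75
  MOV R4, 98  → R4 = 98
  PUSH R4  → stack: [98]
  PUSH R2  → stack: [98, 30]
  PUSH R5  → stack: [98, 30, 75]
  POP R0  → R0 = 75, stack: [98, 30]
  POP R1  → R1 = 30, stack: [98]
Final: R1 = 30

30


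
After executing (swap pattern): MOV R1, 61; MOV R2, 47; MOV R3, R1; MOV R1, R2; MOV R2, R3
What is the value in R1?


Register state trace (swap pattern):
  MOV R1, 61  → R1 = 61
  MOV R2, 47  → R2 = 47
  MOV R3, R1  → R3 = 61  (save R1)
  MOV R1, R2  → R1 = 47  (R1 gets R2's value)
  MOV R2, R3  → R2 = 61  (R2 gets saved value)
Final: R1 = 47

47


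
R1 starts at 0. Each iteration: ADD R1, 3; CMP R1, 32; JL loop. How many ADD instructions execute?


Loop trace (R1 starts at 0, target 32, step 3):
  ADD #1: R1 = 0 + 3 = 3  → 3 < 32, loop
  ADD #2: R1 = 3 + 3 = 6  → 6 < 32, loop
  ADD #3: R1 = 6 + 3 = 9  → 9 < 32, loop
  ADD #4: R1 = 9 + 3 = 12  → 12 < 32, loop
  ADD #5: R1 = 12 + 3 = 15  → 15 < 32, loop
  ADD #6: R1 = 15 + 3 = 18  → 18 < 32, loop
  ADD #7: R1 = 18 + 3 = 21  → 21 < 32, loop
  ADD #8: R1 = 21 + 3 = 24  → 24 < 32, loop
  ADD #9: R1 = 24 + 3 = 27  → 27 < 32, loop
  ADD #10: R1 = 27 + 3 = 30  → 30 < 32, loop
  ADD #11: R1 = 30 + 3 = 33  → 33 >= 32, exit
Total ADD instructions: 11

11


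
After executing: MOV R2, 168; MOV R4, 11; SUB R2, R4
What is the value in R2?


Register state trace:
  MOV R2, 168  → R2 = 168
  MOV R4, 11  → R4 = 11
  SUB R2, R4  → R2 = 168 - 11 = 157
Final: R2 = 157

157


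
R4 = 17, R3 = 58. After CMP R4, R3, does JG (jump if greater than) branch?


Trace:
  R4 = 17, R3 = 58
  CMP R4, R3  → compares 17 vs 58
  JG checks: is 17 greater than 58?
  17 < 58, so condition is false
Branch taken: No

No


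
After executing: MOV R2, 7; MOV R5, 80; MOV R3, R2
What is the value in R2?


Register state trace:
  MOV R2, 7  → R2 = 7
  MOV R5, 80  → R5 = 80
  MOV R3, R2  → R3 = 7
Final: R2 = 7

7


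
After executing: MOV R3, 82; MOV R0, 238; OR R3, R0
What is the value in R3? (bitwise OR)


Register state trace:
  MOV R3, 82  → R3 = 82 (0b01010010)
  MOV R0, 238  → R0 = 238 (0b11101110)
  OR R3, R0   → R3 = 82 OR 238 = 254 (0b11111110)
Final: R3 = 254

254


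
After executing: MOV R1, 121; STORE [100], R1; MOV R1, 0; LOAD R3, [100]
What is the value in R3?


Register and memory trace:
  MOV R1, 121  → R1 = 121
  STORE [100], R1  → mem[100] = 121
  MOV R1, 0  → R1 = 0
  LOAD R3, [100]  → R3 = mem[100] = 121
Final: R3 = 121

121


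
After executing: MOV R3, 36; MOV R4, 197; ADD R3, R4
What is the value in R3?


Register state trace:
  MOV R3, 36  → R3 = 36
  MOV R4, 197  → R4 = 197
  ADD R3, R4  → R3 = 36 + 197 = 233
Final: R3 = 233

233


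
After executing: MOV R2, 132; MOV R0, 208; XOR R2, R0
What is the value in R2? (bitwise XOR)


Register state trace:
  MOV R2, 132  → R2 = 132 (0b10000100)
  MOV R0, 208  → R0 = 208 (0b11010000)
  XOR R2, R0  → R2 = 132 XOR 208 = 84 (0b01010100)
Final: R2 = 84

84


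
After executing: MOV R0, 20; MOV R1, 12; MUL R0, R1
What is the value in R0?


Register state trace:
  MOV R0, 20  → R0 = 20
  MOV R1, 12  → R1 = 12
  MUL R0, R1  → R0 = 20 * 12 = 240
Final: R0 = 240

240


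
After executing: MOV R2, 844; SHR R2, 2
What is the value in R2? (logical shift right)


Register state trace:
  MOV R2, 844  → R2 = 844
  SHR R2, 2  → R2 = 844 >> 2 = 844 // 2^2 = 211
Final: R2 = 211

211


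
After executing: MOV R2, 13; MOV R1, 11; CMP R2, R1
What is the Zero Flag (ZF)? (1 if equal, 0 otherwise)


Register state trace:
  MOV R2, 13  → R2 = 13
  MOV R1, 11  → R1 = 11
  CMP R2, R1  → computes 13 - 11 = 2
  Result is nonzero, so values are not equal
ZF = 0

0


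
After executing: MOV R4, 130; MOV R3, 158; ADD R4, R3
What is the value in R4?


Register state trace:
  MOV R4, 130  → R4 = 130
  MOV R3, 158  → R3 = 158
  ADD R4, R3  → R4 = 130 + 158 = 288
Final: R4 = 288

288


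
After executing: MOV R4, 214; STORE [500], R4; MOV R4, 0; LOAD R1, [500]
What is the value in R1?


Register and memory trace:
  MOV R4, 214  → R4 = 214
  STORE [500], R4  → mem[500] = 214
  MOV R4, 0  → R4 = 0
  LOAD R1, [500]  → R1 = mem[500] = 214
Final: R1 = 214

214


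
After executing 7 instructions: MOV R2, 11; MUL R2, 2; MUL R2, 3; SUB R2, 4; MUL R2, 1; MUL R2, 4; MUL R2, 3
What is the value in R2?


Register state trace:
  MOV R2, 11  → R2 = 11
  MUL R2, 2  → R2 = 11 * 2 = 22
  MUL R2, 3  → R2 = 22 * 3 = 66
  SUB R2, 4  → R2 = 66 - 4 = 62
  MUL R2, 1  → R2 = 62 * 1 = 62
  MUL R2, 4  → R2 = 62 * 4 = 248
  MUL R2, 3  → R2 = 248 * 3 = 744
Final: R2 = 744

744


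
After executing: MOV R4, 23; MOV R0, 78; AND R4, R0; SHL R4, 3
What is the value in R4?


Register state trace:
  MOV R4, 23  → R4 = 23 (0b00010111)
  MOV R0, 78  → R0 = 78 (0b01001110)
  AND R4, R0  → R4 = 23 AND 78 = 6 (0b00000110)
  SHL R4, 3  → R4 = 6 << 3 = 48
Final: R4 = 48

48


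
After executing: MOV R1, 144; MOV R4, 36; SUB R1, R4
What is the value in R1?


Register state trace:
  MOV R1, 144  → R1 = 144
  MOV R4, 36  → R4 = 36
  SUB R1, R4  → R1 = 144 - 36 = 108
Final: R1 = 108

108


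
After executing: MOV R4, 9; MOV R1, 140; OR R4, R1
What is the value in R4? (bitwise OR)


Register state trace:
  MOV R4, 9  → R4 = 9 (0b00001001)
  MOV R1, 140  → R1 = 140 (0b10001100)
  OR R4, R1   → R4 = 9 OR 140 = 141 (0b10001101)
Final: R4 = 141

141


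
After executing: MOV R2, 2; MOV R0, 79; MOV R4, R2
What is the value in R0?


Register state trace:
  MOV R2, 2  → R2 = 2
  MOV R0, 79  → R0 = 79
  MOV R4, R2  → R4 = 2
Final: R0 = 79

79


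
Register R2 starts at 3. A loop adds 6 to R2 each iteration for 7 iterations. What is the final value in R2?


Starting value: R2 = 3
  Iter 1: R2 = 3 + 6 = 9
  Iter 2: R2 = 9 + 6 = 15
  Iter 3: R2 = 15 + 6 = 21
  Iter 4: R2 = 21 + 6 = 27
  Iter 5: R2 = 27 + 6 = 33
  Iter 6: R2 = 33 + 6 = 39
  Iter 7: R2 = 39 + 6 = 45
Final: R2 = 45

45


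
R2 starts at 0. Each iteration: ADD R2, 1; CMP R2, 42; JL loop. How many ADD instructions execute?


Loop trace (R2 starts at 0, target 42, step 1):
  ADD #1: R2 = 0 + 1 = 1  → 1 < 42, loop
  ADD #2: R2 = 1 + 1 = 2  → 2 < 42, loop
  ADD #3: R2 = 2 + 1 = 3  → 3 < 42, loop
  ADD #4: R2 = 3 + 1 = 4  → 4 < 42, loop
  ADD #5: R2 = 4 + 1 = 5  → 5 < 42, loop
  ADD #6: R2 = 5 + 1 = 6  → 6 < 42, loop
  ADD #7: R2 = 6 + 1 = 7  → 7 < 42, loop
  ADD #8: R2 = 7 + 1 = 8  → 8 < 42, loop
  ADD #9: R2 = 8 + 1 = 9  → 9 < 42, loop
  ADD #10: R2 = 9 + 1 = 10  → 10 < 42, loop
  ADD #11: R2 = 10 + 1 = 11  → 11 < 42, loop
  ADD #12: R2 = 11 + 1 = 12  → 12 < 42, loop
  ADD #13: R2 = 12 + 1 = 13  → 13 < 42, loop
  ADD #14: R2 = 13 + 1 = 14  → 14 < 42, loop
  ADD #15: R2 = 14 + 1 = 15  → 15 < 42, loop
  ADD #16: R2 = 15 + 1 = 16  → 16 < 42, loop
  ADD #17: R2 = 16 + 1 = 17  → 17 < 42, loop
  ADD #18: R2 = 17 + 1 = 18  → 18 < 42, loop
  ADD #19: R2 = 18 + 1 = 19  → 19 < 42, loop
  ADD #20: R2 = 19 + 1 = 20  → 20 < 42, loop
  ADD #21: R2 = 20 + 1 = 21  → 21 < 42, loop
  ADD #22: R2 = 21 + 1 = 22  → 22 < 42, loop
  ADD #23: R2 = 22 + 1 = 23  → 23 < 42, loop
  ADD #24: R2 = 23 + 1 = 24  → 24 < 42, loop
  ADD #25: R2 = 24 + 1 = 25  → 25 < 42, loop
  ADD #26: R2 = 25 + 1 = 26  → 26 < 42, loop
  ADD #27: R2 = 26 + 1 = 27  → 27 < 42, loop
  ADD #28: R2 = 27 + 1 = 28  → 28 < 42, loop
  ADD #29: R2 = 28 + 1 = 29  → 29 < 42, loop
  ADD #30: R2 = 29 + 1 = 30  → 30 < 42, loop
  ADD #31: R2 = 30 + 1 = 31  → 31 < 42, loop
  ADD #32: R2 = 31 + 1 = 32  → 32 < 42, loop
  ADD #33: R2 = 32 + 1 = 33  → 33 < 42, loop
  ADD #34: R2 = 33 + 1 = 34  → 34 < 42, loop
  ADD #35: R2 = 34 + 1 = 35  → 35 < 42, loop
  ADD #36: R2 = 35 + 1 = 36  → 36 < 42, loop
  ADD #37: R2 = 36 + 1 = 37  → 37 < 42, loop
  ADD #38: R2 = 37 + 1 = 38  → 38 < 42, loop
  ADD #39: R2 = 38 + 1 = 39  → 39 < 42, loop
  ADD #40: R2 = 39 + 1 = 40  → 40 < 42, loop
  ADD #41: R2 = 40 + 1 = 41  → 41 < 42, loop
  ADD #42: R2 = 41 + 1 = 42  → 42 >= 42, exit
Total ADD instructions: 42

42


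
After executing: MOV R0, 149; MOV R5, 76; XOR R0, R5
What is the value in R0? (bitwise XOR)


Register state trace:
  MOV R0, 149  → R0 = 149 (0b10010101)
  MOV R5, 76  → R5 = 76 (0b01001100)
  XOR R0, R5  → R0 = 149 XOR 76 = 217 (0b11011001)
Final: R0 = 217

217


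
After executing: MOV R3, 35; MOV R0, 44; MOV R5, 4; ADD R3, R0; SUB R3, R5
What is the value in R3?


Register state trace:
  MOV R3, 35  → R3 = 35
  MOV R0, 44  → R0 = 44
  MOV R5, 4  → R5 = 4
  ADD R3, R0  → R3 = 35 + 44 = 79
  SUB R3, R5  → R3 = 79 - 4 = 75
Final: R3 = 75

75


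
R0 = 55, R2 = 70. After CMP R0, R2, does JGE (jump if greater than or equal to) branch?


Trace:
  R0 = 55, R2 = 70
  CMP R0, R2  → compares 55 vs 70
  JGE checks: is 55 greater than or equal to 70?
  55 < 70, so condition is false
Branch taken: No

No


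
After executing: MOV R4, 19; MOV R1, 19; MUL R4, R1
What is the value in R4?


Register state trace:
  MOV R4, 19  → R4 = 19
  MOV R1, 19  → R1 = 19
  MUL R4, R1  → R4 = 19 * 19 = 361
Final: R4 = 361

361


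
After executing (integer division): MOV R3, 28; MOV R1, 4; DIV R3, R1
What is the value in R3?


Register state trace:
  MOV R3, 28  → R3 = 28
  MOV R1, 4  → R1 = 4
  DIV R3, R1  → R3 = 28 // 4 = 7
Final: R3 = 7

7


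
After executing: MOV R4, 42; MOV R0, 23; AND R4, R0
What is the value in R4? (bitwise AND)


Register state trace:
  MOV R4, 42  → R4 = 42 (0b00101010)
  MOV R0, 23  → R0 = 23 (0b00010111)
  AND R4, R0  → R4 = 42 AND 23 = 2 (0b00000010)
Final: R4 = 2

2


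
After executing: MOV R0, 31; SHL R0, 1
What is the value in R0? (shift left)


Register state trace:
  MOV R0, 31  → R0 = 31
  SHL R0, 1  → R0 = 31 << 1 = 31 * 2^1 = 62
Final: R0 = 62

62


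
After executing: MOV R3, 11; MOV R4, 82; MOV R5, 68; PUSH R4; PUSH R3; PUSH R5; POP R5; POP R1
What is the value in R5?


Stack trace (top is rightmost):
  MOV R3, 11  → R3 = 11
  MOV R4, 82  → R4 = 82
  MOV R5, 68  → R5 = 68
  PUSH R4  → stack: [82]
  PUSH R3  → stack: [82, 11]
  PUSH R5  → stack: [82, 11, 68]
  POP R5  → R5 = 68, stack: [82, 11]
  POP R1  → R1 = 11, stack: [82]
Final: R5 = 68

68


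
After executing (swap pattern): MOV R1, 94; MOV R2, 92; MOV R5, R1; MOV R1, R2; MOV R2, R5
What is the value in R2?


Register state trace (swap pattern):
  MOV R1, 94  → R1 = 94
  MOV R2, 92  → R2 = 92
  MOV R5, R1  → R5 = 94  (save R1)
  MOV R1, R2  → R1 = 92  (R1 gets R2's value)
  MOV R2, R5  → R2 = 94  (R2 gets saved value)
Final: R2 = 94

94


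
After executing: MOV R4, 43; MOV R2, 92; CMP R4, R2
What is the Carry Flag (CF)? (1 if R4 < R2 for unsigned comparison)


Register state trace:
  MOV R4, 43  → R4 = 43
  MOV R2, 92  → R2 = 92
  CMP R4, R2  → unsigned 43 - 92: borrow occurs
  43 < 92, so CF = 1
CF = 1

1


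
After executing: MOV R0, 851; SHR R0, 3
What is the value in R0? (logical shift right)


Register state trace:
  MOV R0, 851  → R0 = 851
  SHR R0, 3  → R0 = 851 >> 3 = 851 // 2^3 = 106
Final: R0 = 106

106


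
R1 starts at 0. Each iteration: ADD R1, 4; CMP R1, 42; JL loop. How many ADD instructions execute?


Loop trace (R1 starts at 0, target 42, step 4):
  ADD #1: R1 = 0 + 4 = 4  → 4 < 42, loop
  ADD #2: R1 = 4 + 4 = 8  → 8 < 42, loop
  ADD #3: R1 = 8 + 4 = 12  → 12 < 42, loop
  ADD #4: R1 = 12 + 4 = 16  → 16 < 42, loop
  ADD #5: R1 = 16 + 4 = 20  → 20 < 42, loop
  ADD #6: R1 = 20 + 4 = 24  → 24 < 42, loop
  ADD #7: R1 = 24 + 4 = 28  → 28 < 42, loop
  ADD #8: R1 = 28 + 4 = 32  → 32 < 42, loop
  ADD #9: R1 = 32 + 4 = 36  → 36 < 42, loop
  ADD #10: R1 = 36 + 4 = 40  → 40 < 42, loop
  ADD #11: R1 = 40 + 4 = 44  → 44 >= 42, exit
Total ADD instructions: 11

11


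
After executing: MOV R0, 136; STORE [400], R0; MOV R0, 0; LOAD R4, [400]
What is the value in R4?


Register and memory trace:
  MOV R0, 136  → R0 = 136
  STORE [400], R0  → mem[400] = 136
  MOV R0, 0  → R0 = 0
  LOAD R4, [400]  → R4 = mem[400] = 136
Final: R4 = 136

136


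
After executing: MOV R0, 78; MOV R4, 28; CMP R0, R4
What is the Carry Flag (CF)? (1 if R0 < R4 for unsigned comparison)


Register state trace:
  MOV R0, 78  → R0 = 78
  MOV R4, 28  → R4 = 28
  CMP R0, R4  → unsigned 78 - 28: no borrow
  78 >= 28, so CF = 0
CF = 0

0


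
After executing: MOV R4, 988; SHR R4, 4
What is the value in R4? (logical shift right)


Register state trace:
  MOV R4, 988  → R4 = 988
  SHR R4, 4  → R4 = 988 >> 4 = 988 // 2^4 = 61
Final: R4 = 61

61


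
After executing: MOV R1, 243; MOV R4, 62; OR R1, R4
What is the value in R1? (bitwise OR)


Register state trace:
  MOV R1, 243  → R1 = 243 (0b11110011)
  MOV R4, 62  → R4 = 62 (0b00111110)
  OR R1, R4   → R1 = 243 OR 62 = 255 (0b11111111)
Final: R1 = 255

255


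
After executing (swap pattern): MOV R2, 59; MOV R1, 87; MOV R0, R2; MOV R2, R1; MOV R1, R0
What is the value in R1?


Register state trace (swap pattern):
  MOV R2, 59  → R2 = 59
  MOV R1, 87  → R1 = 87
  MOV R0, R2  → R0 = 59  (save R2)
  MOV R2, R1  → R2 = 87  (R2 gets R1's value)
  MOV R1, R0  → R1 = 59  (R1 gets saved value)
Final: R1 = 59

59


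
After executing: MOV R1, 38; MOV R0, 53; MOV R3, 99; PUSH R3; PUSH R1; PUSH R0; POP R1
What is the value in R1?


Stack trace (top is rightmost):
  MOV R1, 38  → R1 = 38
  MOV R0, 53  → R0 = 53
  MOV R3, 99  → R3 = 99
  PUSH R3  → stack: [99]
  PUSH R1  → stack: [99, 38]
  PUSH R0  → stack: [99, 38, 53]
  POP R1  → R1 = 53, stack: [99, 38]
Final: R1 = 53

53


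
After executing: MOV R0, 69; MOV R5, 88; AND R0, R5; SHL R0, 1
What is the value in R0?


Register state trace:
  MOV R0, 69  → R0 = 69 (0b01000101)
  MOV R5, 88  → R5 = 88 (0b01011000)
  AND R0, R5  → R0 = 69 AND 88 = 64 (0b01000000)
  SHL R0, 1  → R0 = 64 << 1 = 128
Final: R0 = 128

128


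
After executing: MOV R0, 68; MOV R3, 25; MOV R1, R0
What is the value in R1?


Register state trace:
  MOV R0, 68  → R0 = 68
  MOV R3, 25  → R3 = 25
  MOV R1, R0  → R1 = 68
Final: R1 = 68

68


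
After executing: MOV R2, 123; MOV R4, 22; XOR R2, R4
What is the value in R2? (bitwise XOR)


Register state trace:
  MOV R2, 123  → R2 = 123 (0b01111011)
  MOV R4, 22  → R4 = 22 (0b00010110)
  XOR R2, R4  → R2 = 123 XOR 22 = 109 (0b01101101)
Final: R2 = 109

109


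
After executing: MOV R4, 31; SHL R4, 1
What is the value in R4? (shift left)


Register state trace:
  MOV R4, 31  → R4 = 31
  SHL R4, 1  → R4 = 31 << 1 = 31 * 2^1 = 62
Final: R4 = 62

62


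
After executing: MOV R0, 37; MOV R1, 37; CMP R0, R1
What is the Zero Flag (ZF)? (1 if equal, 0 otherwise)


Register state trace:
  MOV R0, 37  → R0 = 37
  MOV R1, 37  → R1 = 37
  CMP R0, R1  → computes 37 - 37 = 0
  Result is zero, so values are equal
ZF = 1

1


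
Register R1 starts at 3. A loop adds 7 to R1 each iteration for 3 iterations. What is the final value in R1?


Starting value: R1 = 3
  Iter 1: R1 = 3 + 7 = 10
  Iter 2: R1 = 10 + 7 = 17
  Iter 3: R1 = 17 + 7 = 24
Final: R1 = 24

24


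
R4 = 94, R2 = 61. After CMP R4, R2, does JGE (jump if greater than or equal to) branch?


Trace:
  R4 = 94, R2 = 61
  CMP R4, R2  → compares 94 vs 61
  JGE checks: is 94 greater than or equal to 61?
  94 > 61, so condition is true
Branch taken: Yes

Yes


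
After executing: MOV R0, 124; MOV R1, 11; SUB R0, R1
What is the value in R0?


Register state trace:
  MOV R0, 124  → R0 = 124
  MOV R1, 11  → R1 = 11
  SUB R0, R1  → R0 = 124 - 11 = 113
Final: R0 = 113

113


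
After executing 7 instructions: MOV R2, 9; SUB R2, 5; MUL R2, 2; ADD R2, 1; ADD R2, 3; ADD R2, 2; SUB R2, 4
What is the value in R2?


Register state trace:
  MOV R2, 9  → R2 = 9
  SUB R2, 5  → R2 = 9 - 5 = 4
  MUL R2, 2  → R2 = 4 * 2 = 8
  ADD R2, 1  → R2 = 8 + 1 = 9
  ADD R2, 3  → R2 = 9 + 3 = 12
  ADD R2, 2  → R2 = 12 + 2 = 14
  SUB R2, 4  → R2 = 14 - 4 = 10
Final: R2 = 10

10


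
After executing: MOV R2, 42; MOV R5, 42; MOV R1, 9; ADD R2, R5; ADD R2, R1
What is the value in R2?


Register state trace:
  MOV R2, 42  → R2 = 42
  MOV R5, 42  → R5 = 42
  MOV R1, 9  → R1 = 9
  ADD R2, R5  → R2 = 42 + 42 = 84
  ADD R2, R1  → R2 = 84 + 9 = 93
Final: R2 = 93

93


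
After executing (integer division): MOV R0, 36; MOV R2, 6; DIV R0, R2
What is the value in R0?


Register state trace:
  MOV R0, 36  → R0 = 36
  MOV R2, 6  → R2 = 6
  DIV R0, R2  → R0 = 36 // 6 = 6
Final: R0 = 6

6


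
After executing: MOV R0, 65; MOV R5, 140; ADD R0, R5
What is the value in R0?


Register state trace:
  MOV R0, 65  → R0 = 65
  MOV R5, 140  → R5 = 140
  ADD R0, R5  → R0 = 65 + 140 = 205
Final: R0 = 205

205


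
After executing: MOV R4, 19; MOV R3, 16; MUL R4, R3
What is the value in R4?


Register state trace:
  MOV R4, 19  → R4 = 19
  MOV R3, 16  → R3 = 16
  MUL R4, R3  → R4 = 19 * 16 = 304
Final: R4 = 304

304


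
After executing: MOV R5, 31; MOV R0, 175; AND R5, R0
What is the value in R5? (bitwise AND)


Register state trace:
  MOV R5, 31  → R5 = 31 (0b00011111)
  MOV R0, 175  → R0 = 175 (0b10101111)
  AND R5, R0  → R5 = 31 AND 175 = 15 (0b00001111)
Final: R5 = 15

15


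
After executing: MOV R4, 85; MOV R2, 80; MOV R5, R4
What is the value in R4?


Register state trace:
  MOV R4, 85  → R4 = 85
  MOV R2, 80  → R2 = 80
  MOV R5, R4  → R5 = 85
Final: R4 = 85

85


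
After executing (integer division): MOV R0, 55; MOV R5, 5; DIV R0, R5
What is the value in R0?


Register state trace:
  MOV R0, 55  → R0 = 55
  MOV R5, 5  → R5 = 5
  DIV R0, R5  → R0 = 55 // 5 = 11
Final: R0 = 11

11


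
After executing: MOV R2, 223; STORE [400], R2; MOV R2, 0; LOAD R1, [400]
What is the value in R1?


Register and memory trace:
  MOV R2, 223  → R2 = 223
  STORE [400], R2  → mem[400] = 223
  MOV R2, 0  → R2 = 0
  LOAD R1, [400]  → R1 = mem[400] = 223
Final: R1 = 223

223


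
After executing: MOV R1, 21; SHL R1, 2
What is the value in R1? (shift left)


Register state trace:
  MOV R1, 21  → R1 = 21
  SHL R1, 2  → R1 = 21 << 2 = 21 * 2^2 = 84
Final: R1 = 84

84


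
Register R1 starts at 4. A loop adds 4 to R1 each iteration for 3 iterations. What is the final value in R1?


Starting value: R1 = 4
  Iter 1: R1 = 4 + 4 = 8
  Iter 2: R1 = 8 + 4 = 12
  Iter 3: R1 = 12 + 4 = 16
Final: R1 = 16

16


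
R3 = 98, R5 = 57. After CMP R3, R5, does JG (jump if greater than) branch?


Trace:
  R3 = 98, R5 = 57
  CMP R3, R5  → compares 98 vs 57
  JG checks: is 98 greater than 57?
  98 > 57, so condition is true
Branch taken: Yes

Yes


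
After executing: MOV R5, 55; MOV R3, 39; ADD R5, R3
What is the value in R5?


Register state trace:
  MOV R5, 55  → R5 = 55
  MOV R3, 39  → R3 = 39
  ADD R5, R3  → R5 = 55 + 39 = 94
Final: R5 = 94

94


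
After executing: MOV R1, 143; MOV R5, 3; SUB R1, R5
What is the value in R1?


Register state trace:
  MOV R1, 143  → R1 = 143
  MOV R5, 3  → R5 = 3
  SUB R1, R5  → R1 = 143 - 3 = 140
Final: R1 = 140

140


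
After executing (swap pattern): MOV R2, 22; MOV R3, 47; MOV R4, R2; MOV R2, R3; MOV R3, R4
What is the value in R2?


Register state trace (swap pattern):
  MOV R2, 22  → R2 = 22
  MOV R3, 47  → R3 = 47
  MOV R4, R2  → R4 = 22  (save R2)
  MOV R2, R3  → R2 = 47  (R2 gets R3's value)
  MOV R3, R4  → R3 = 22  (R3 gets saved value)
Final: R2 = 47

47


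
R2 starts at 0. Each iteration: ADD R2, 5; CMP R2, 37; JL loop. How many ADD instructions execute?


Loop trace (R2 starts at 0, target 37, step 5):
  ADD #1: R2 = 0 + 5 = 5  → 5 < 37, loop
  ADD #2: R2 = 5 + 5 = 10  → 10 < 37, loop
  ADD #3: R2 = 10 + 5 = 15  → 15 < 37, loop
  ADD #4: R2 = 15 + 5 = 20  → 20 < 37, loop
  ADD #5: R2 = 20 + 5 = 25  → 25 < 37, loop
  ADD #6: R2 = 25 + 5 = 30  → 30 < 37, loop
  ADD #7: R2 = 30 + 5 = 35  → 35 < 37, loop
  ADD #8: R2 = 35 + 5 = 40  → 40 >= 37, exit
Total ADD instructions: 8

8


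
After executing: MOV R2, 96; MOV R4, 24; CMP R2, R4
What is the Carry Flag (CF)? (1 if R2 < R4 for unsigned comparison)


Register state trace:
  MOV R2, 96  → R2 = 96
  MOV R4, 24  → R4 = 24
  CMP R2, R4  → unsigned 96 - 24: no borrow
  96 >= 24, so CF = 0
CF = 0

0


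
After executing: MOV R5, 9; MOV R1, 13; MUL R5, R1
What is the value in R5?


Register state trace:
  MOV R5, 9  → R5 = 9
  MOV R1, 13  → R1 = 13
  MUL R5, R1  → R5 = 9 * 13 = 117
Final: R5 = 117

117


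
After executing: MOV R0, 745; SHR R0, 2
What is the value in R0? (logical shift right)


Register state trace:
  MOV R0, 745  → R0 = 745
  SHR R0, 2  → R0 = 745 >> 2 = 745 // 2^2 = 186
Final: R0 = 186

186


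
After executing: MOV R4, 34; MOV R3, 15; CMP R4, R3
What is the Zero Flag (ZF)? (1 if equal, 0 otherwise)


Register state trace:
  MOV R4, 34  → R4 = 34
  MOV R3, 15  → R3 = 15
  CMP R4, R3  → computes 34 - 15 = 19
  Result is nonzero, so values are not equal
ZF = 0

0


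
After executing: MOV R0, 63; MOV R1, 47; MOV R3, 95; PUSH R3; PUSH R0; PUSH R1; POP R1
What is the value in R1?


Stack trace (top is rightmost):
  MOV R0, 63  → R0 = 63
  MOV R1, 47  → R1 = 47
  MOV R3, 95  → R3 = 95
  PUSH R3  → stack: [95]
  PUSH R0  → stack: [95, 63]
  PUSH R1  → stack: [95, 63, 47]
  POP R1  → R1 = 47, stack: [95, 63]
Final: R1 = 47

47


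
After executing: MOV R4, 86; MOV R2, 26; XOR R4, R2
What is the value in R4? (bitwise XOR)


Register state trace:
  MOV R4, 86  → R4 = 86 (0b01010110)
  MOV R2, 26  → R2 = 26 (0b00011010)
  XOR R4, R2  → R4 = 86 XOR 26 = 76 (0b01001100)
Final: R4 = 76

76


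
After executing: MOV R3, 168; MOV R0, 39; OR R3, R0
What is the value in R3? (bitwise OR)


Register state trace:
  MOV R3, 168  → R3 = 168 (0b10101000)
  MOV R0, 39  → R0 = 39 (0b00100111)
  OR R3, R0   → R3 = 168 OR 39 = 175 (0b10101111)
Final: R3 = 175

175


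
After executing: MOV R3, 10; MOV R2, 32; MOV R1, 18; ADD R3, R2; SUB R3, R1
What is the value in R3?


Register state trace:
  MOV R3, 10  → R3 = 10
  MOV R2, 32  → R2 = 32
  MOV R1, 18  → R1 = 18
  ADD R3, R2  → R3 = 10 + 32 = 42
  SUB R3, R1  → R3 = 42 - 18 = 24
Final: R3 = 24

24


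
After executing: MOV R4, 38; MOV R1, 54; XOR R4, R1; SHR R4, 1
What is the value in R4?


Register state trace:
  MOV R4, 38  → R4 = 38 (0b00100110)
  MOV R1, 54  → R1 = 54 (0b00110110)
  XOR R4, R1  → R4 = 38 XOR 54 = 16 (0b00010000)
  SHR R4, 1  → R4 = 16 >> 1 = 8
Final: R4 = 8

8


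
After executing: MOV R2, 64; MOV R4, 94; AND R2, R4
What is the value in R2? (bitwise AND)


Register state trace:
  MOV R2, 64  → R2 = 64 (0b01000000)
  MOV R4, 94  → R4 = 94 (0b01011110)
  AND R2, R4  → R2 = 64 AND 94 = 64 (0b01000000)
Final: R2 = 64

64


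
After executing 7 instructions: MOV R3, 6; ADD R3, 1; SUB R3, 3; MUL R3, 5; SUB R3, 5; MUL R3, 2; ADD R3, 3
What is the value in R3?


Register state trace:
  MOV R3, 6  → R3 = 6
  ADD R3, 1  → R3 = 6 + 1 = 7
  SUB R3, 3  → R3 = 7 - 3 = 4
  MUL R3, 5  → R3 = 4 * 5 = 20
  SUB R3, 5  → R3 = 20 - 5 = 15
  MUL R3, 2  → R3 = 15 * 2 = 30
  ADD R3, 3  → R3 = 30 + 3 = 33
Final: R3 = 33

33


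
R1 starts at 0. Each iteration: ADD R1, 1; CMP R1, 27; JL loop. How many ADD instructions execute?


Loop trace (R1 starts at 0, target 27, step 1):
  ADD #1: R1 = 0 + 1 = 1  → 1 < 27, loop
  ADD #2: R1 = 1 + 1 = 2  → 2 < 27, loop
  ADD #3: R1 = 2 + 1 = 3  → 3 < 27, loop
  ADD #4: R1 = 3 + 1 = 4  → 4 < 27, loop
  ADD #5: R1 = 4 + 1 = 5  → 5 < 27, loop
  ADD #6: R1 = 5 + 1 = 6  → 6 < 27, loop
  ADD #7: R1 = 6 + 1 = 7  → 7 < 27, loop
  ADD #8: R1 = 7 + 1 = 8  → 8 < 27, loop
  ADD #9: R1 = 8 + 1 = 9  → 9 < 27, loop
  ADD #10: R1 = 9 + 1 = 10  → 10 < 27, loop
  ADD #11: R1 = 10 + 1 = 11  → 11 < 27, loop
  ADD #12: R1 = 11 + 1 = 12  → 12 < 27, loop
  ADD #13: R1 = 12 + 1 = 13  → 13 < 27, loop
  ADD #14: R1 = 13 + 1 = 14  → 14 < 27, loop
  ADD #15: R1 = 14 + 1 = 15  → 15 < 27, loop
  ADD #16: R1 = 15 + 1 = 16  → 16 < 27, loop
  ADD #17: R1 = 16 + 1 = 17  → 17 < 27, loop
  ADD #18: R1 = 17 + 1 = 18  → 18 < 27, loop
  ADD #19: R1 = 18 + 1 = 19  → 19 < 27, loop
  ADD #20: R1 = 19 + 1 = 20  → 20 < 27, loop
  ADD #21: R1 = 20 + 1 = 21  → 21 < 27, loop
  ADD #22: R1 = 21 + 1 = 22  → 22 < 27, loop
  ADD #23: R1 = 22 + 1 = 23  → 23 < 27, loop
  ADD #24: R1 = 23 + 1 = 24  → 24 < 27, loop
  ADD #25: R1 = 24 + 1 = 25  → 25 < 27, loop
  ADD #26: R1 = 25 + 1 = 26  → 26 < 27, loop
  ADD #27: R1 = 26 + 1 = 27  → 27 >= 27, exit
Total ADD instructions: 27

27
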